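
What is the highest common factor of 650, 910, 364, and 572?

650 = 2 × 5^2 × 13
910 = 2 × 5 × 7 × 13
364 = 2^2 × 7 × 13
572 = 2^2 × 11 × 13
gcd(650, 910, 364, 572) = 2 × 13 = 26.

26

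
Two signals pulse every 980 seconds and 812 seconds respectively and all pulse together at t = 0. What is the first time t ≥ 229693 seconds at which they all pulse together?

Joint pulses occur at multiples of LCM(980, 812).
980 = 2^2 × 5 × 7^2
812 = 2^2 × 7 × 29
LCM(980, 812) = 2^2 × 5 × 7^2 × 29 = 28420.
Smallest multiple of 28420 that is ≥ 229693: ⌈229693/28420⌉ × 28420 = 9 × 28420 = 255780.

255780 seconds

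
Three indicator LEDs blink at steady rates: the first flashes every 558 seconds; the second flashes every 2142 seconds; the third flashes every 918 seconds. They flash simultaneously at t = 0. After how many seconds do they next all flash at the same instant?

We need the least common multiple of the intervals.
558 = 2 × 3^2 × 31
2142 = 2 × 3^2 × 7 × 17
918 = 2 × 3^3 × 17
LCM(558, 2142, 918) = 2 × 3^3 × 7 × 17 × 31 = 199206.

199206 seconds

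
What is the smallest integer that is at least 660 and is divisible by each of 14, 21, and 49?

The integer must be a common multiple of 14, 21, and 49, so a multiple of their LCM.
14 = 2 × 7
21 = 3 × 7
49 = 7^2
LCM(14, 21, 49) = 2 × 3 × 7^2 = 294.
Smallest multiple of 294 that is ≥ 660: ⌈660/294⌉ × 294 = 3 × 294 = 882.

882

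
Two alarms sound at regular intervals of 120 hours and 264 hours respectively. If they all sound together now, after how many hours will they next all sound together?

1320 hours

They coincide at every common multiple of the periods; the first is the LCM.
120 = 2^3 × 3 × 5
264 = 2^3 × 3 × 11
LCM(120, 264) = 2^3 × 3 × 5 × 11 = 1320.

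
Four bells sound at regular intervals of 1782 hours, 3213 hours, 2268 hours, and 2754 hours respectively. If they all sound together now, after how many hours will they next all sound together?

The first simultaneous occurrence is after LCM of the individual periods.
1782 = 2 × 3^4 × 11
3213 = 3^3 × 7 × 17
2268 = 2^2 × 3^4 × 7
2754 = 2 × 3^4 × 17
LCM(1782, 3213, 2268, 2754) = 2^2 × 3^4 × 7 × 11 × 17 = 424116.

424116 hours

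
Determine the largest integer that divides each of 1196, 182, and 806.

26

1196 = 2^2 × 13 × 23
182 = 2 × 7 × 13
806 = 2 × 13 × 31
gcd(1196, 182, 806) = 2 × 13 = 26.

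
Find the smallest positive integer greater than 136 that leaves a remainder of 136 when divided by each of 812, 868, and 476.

428060

N − 136 must be a common multiple of 812, 868, and 476.
812 = 2^2 × 7 × 29
868 = 2^2 × 7 × 31
476 = 2^2 × 7 × 17
LCM(812, 868, 476) = 2^2 × 7 × 17 × 29 × 31 = 427924.
Smallest N > 136 is LCM + 136 = 427924 + 136 = 428060.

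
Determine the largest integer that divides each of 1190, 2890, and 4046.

34

1190 = 2 × 5 × 7 × 17
2890 = 2 × 5 × 17^2
4046 = 2 × 7 × 17^2
gcd(1190, 2890, 4046) = 2 × 17 = 34.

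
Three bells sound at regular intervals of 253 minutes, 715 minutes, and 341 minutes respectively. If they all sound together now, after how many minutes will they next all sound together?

They coincide at every common multiple of the periods; the first is the LCM.
253 = 11 × 23
715 = 5 × 11 × 13
341 = 11 × 31
LCM(253, 715, 341) = 5 × 11 × 13 × 23 × 31 = 509795.

509795 minutes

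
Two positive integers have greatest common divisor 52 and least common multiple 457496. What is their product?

For any two positive integers, gcd × lcm = product = 52 × 457496 = 23789792.

23789792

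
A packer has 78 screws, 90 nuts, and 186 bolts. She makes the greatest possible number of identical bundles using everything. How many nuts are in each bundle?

Number of bundles = gcd(78, 90, 186).
78 = 2 × 3 × 13
90 = 2 × 3^2 × 5
186 = 2 × 3 × 31
gcd(78, 90, 186) = 2 × 3 = 6.
nuts per bundle = 90 / 6 = 15.

15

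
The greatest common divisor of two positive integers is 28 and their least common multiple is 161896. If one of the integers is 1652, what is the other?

2744

For two integers, gcd × lcm = product, so the other is (28 × 161896) / 1652 = 4533088 / 1652 = 2744.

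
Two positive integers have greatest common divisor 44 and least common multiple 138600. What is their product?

6098400

For any two positive integers, gcd × lcm = product = 44 × 138600 = 6098400.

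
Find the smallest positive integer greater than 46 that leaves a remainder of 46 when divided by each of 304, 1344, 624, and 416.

N − 46 must be a common multiple of 304, 1344, 624, and 416.
304 = 2^4 × 19
1344 = 2^6 × 3 × 7
624 = 2^4 × 3 × 13
416 = 2^5 × 13
LCM(304, 1344, 624, 416) = 2^6 × 3 × 7 × 13 × 19 = 331968.
Smallest N > 46 is LCM + 46 = 331968 + 46 = 332014.

332014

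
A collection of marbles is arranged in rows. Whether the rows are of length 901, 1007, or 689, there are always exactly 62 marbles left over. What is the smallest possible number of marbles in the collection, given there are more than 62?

N − 62 must be a common multiple of 901, 1007, and 689.
901 = 17 × 53
1007 = 19 × 53
689 = 13 × 53
LCM(901, 1007, 689) = 13 × 17 × 19 × 53 = 222547.
Smallest N > 62 is LCM + 62 = 222547 + 62 = 222609.

222609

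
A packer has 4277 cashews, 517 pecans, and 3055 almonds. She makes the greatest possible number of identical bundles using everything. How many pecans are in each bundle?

Number of bundles = gcd(4277, 517, 3055).
4277 = 7 × 13 × 47
517 = 11 × 47
3055 = 5 × 13 × 47
gcd(4277, 517, 3055) = 47.
pecans per bundle = 517 / 47 = 11.

11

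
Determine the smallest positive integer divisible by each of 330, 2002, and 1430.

330 = 2 × 3 × 5 × 11
2002 = 2 × 7 × 11 × 13
1430 = 2 × 5 × 11 × 13
LCM(330, 2002, 1430) = 2 × 3 × 5 × 7 × 11 × 13 = 30030.

30030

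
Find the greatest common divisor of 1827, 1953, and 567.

63

1827 = 3^2 × 7 × 29
1953 = 3^2 × 7 × 31
567 = 3^4 × 7
gcd(1827, 1953, 567) = 3^2 × 7 = 63.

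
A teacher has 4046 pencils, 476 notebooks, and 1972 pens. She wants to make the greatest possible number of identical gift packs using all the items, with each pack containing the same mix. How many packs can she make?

34 packs

The pack count must divide each quantity, so the greatest is gcd(4046, 476, 1972).
4046 = 2 × 7 × 17^2
476 = 2^2 × 7 × 17
1972 = 2^2 × 17 × 29
gcd(4046, 476, 1972) = 2 × 17 = 34.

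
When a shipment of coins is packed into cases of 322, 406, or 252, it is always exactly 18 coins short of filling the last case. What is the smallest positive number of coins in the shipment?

168066

Being 18 short of a full case of size k means N ≡ −18 (mod k), i.e. N + 18 is a multiple of each size.
322 = 2 × 7 × 23
406 = 2 × 7 × 29
252 = 2^2 × 3^2 × 7
LCM(322, 406, 252) = 2^2 × 3^2 × 7 × 23 × 29 = 168084.
Smallest positive N is 168084 − 18 = 168066.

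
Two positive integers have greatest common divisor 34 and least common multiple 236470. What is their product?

For any two positive integers, gcd × lcm = product = 34 × 236470 = 8039980.

8039980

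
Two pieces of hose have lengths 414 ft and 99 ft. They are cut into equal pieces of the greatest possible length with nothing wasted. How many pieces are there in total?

57

Piece length = gcd(414, 99).
414 = 2 × 3^2 × 23
99 = 3^2 × 11
gcd(414, 99) = 3^2 = 9.
Total pieces = 414/9 + 99/9 = 46 + 11 = 57.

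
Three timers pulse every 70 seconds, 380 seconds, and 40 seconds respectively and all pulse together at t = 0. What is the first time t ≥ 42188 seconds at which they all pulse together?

42560 seconds

Joint pulses occur at multiples of LCM(70, 380, 40).
70 = 2 × 5 × 7
380 = 2^2 × 5 × 19
40 = 2^3 × 5
LCM(70, 380, 40) = 2^3 × 5 × 7 × 19 = 5320.
Smallest multiple of 5320 that is ≥ 42188: ⌈42188/5320⌉ × 5320 = 8 × 5320 = 42560.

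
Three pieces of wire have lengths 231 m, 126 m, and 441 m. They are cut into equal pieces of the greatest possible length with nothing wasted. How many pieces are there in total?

38

Piece length = gcd(231, 126, 441).
231 = 3 × 7 × 11
126 = 2 × 3^2 × 7
441 = 3^2 × 7^2
gcd(231, 126, 441) = 3 × 7 = 21.
Total pieces = 231/21 + 126/21 + 441/21 = 11 + 6 + 21 = 38.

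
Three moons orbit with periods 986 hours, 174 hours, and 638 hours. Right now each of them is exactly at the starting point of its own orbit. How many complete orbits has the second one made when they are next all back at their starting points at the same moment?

All finish a whole number of cycles simultaneously at t = LCM of the periods.
986 = 2 × 17 × 29
174 = 2 × 3 × 29
638 = 2 × 11 × 29
LCM(986, 174, 638) = 2 × 3 × 11 × 17 × 29 = 32538.
Orbits for period 174: 32538 / 174 = 187.

187 orbits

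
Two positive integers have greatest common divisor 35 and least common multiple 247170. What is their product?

8650950

For any two positive integers, gcd × lcm = product = 35 × 247170 = 8650950.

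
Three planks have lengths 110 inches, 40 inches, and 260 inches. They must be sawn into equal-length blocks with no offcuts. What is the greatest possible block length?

The block length must divide every plank, so the greatest is gcd(110, 40, 260).
110 = 2 × 5 × 11
40 = 2^3 × 5
260 = 2^2 × 5 × 13
gcd(110, 40, 260) = 2 × 5 = 10.

10 inches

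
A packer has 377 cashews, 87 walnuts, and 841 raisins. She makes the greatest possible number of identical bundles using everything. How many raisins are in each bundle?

Number of bundles = gcd(377, 87, 841).
377 = 13 × 29
87 = 3 × 29
841 = 29^2
gcd(377, 87, 841) = 29.
raisins per bundle = 841 / 29 = 29.

29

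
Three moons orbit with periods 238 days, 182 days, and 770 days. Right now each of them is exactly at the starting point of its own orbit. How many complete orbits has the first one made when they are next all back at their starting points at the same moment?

The first common completion time is the LCM of the periods.
238 = 2 × 7 × 17
182 = 2 × 7 × 13
770 = 2 × 5 × 7 × 11
LCM(238, 182, 770) = 2 × 5 × 7 × 11 × 13 × 17 = 170170.
Orbits for period 238: 170170 / 238 = 715.

715 orbits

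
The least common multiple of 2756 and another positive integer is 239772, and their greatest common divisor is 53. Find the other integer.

4611

gcd × lcm = product of the two integers, so the other integer is (53 × 239772) / 2756 = 4611.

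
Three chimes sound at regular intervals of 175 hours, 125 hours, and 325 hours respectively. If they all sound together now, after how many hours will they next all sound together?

11375 hours

They coincide at every common multiple of the periods; the first is the LCM.
175 = 5^2 × 7
125 = 5^3
325 = 5^2 × 13
LCM(175, 125, 325) = 5^3 × 7 × 13 = 11375.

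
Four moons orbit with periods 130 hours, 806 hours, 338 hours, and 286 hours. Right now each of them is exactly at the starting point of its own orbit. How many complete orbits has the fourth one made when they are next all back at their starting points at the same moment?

The first common completion time is the LCM of the periods.
130 = 2 × 5 × 13
806 = 2 × 13 × 31
338 = 2 × 13^2
286 = 2 × 11 × 13
LCM(130, 806, 338, 286) = 2 × 5 × 11 × 13^2 × 31 = 576290.
Orbits for period 286: 576290 / 286 = 2015.

2015 orbits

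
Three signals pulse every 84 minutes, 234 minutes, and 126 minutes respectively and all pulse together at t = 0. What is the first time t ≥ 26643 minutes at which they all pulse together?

29484 minutes

Joint pulses occur at multiples of LCM(84, 234, 126).
84 = 2^2 × 3 × 7
234 = 2 × 3^2 × 13
126 = 2 × 3^2 × 7
LCM(84, 234, 126) = 2^2 × 3^2 × 7 × 13 = 3276.
Smallest multiple of 3276 that is ≥ 26643: ⌈26643/3276⌉ × 3276 = 9 × 3276 = 29484.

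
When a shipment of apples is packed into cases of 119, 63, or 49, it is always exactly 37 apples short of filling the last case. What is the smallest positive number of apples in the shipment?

Being 37 short of a full case of size k means N ≡ −37 (mod k), i.e. N + 37 is a multiple of each size.
119 = 7 × 17
63 = 3^2 × 7
49 = 7^2
LCM(119, 63, 49) = 3^2 × 7^2 × 17 = 7497.
Smallest positive N is 7497 − 37 = 7460.

7460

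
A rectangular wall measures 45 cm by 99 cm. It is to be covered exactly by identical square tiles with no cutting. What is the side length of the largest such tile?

By the Euclidean algorithm:
99 = 2 × 45 + 9
45 = 5 × 9 + 0
gcd(45, 99) = 9.

9 cm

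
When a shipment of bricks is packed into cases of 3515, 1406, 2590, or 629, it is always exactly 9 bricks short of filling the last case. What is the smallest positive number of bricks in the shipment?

Being 9 short of a full case of size k means N ≡ −9 (mod k), i.e. N + 9 is a multiple of each size.
3515 = 5 × 19 × 37
1406 = 2 × 19 × 37
2590 = 2 × 5 × 7 × 37
629 = 17 × 37
LCM(3515, 1406, 2590, 629) = 2 × 5 × 7 × 17 × 19 × 37 = 836570.
Smallest positive N is 836570 − 9 = 836561.

836561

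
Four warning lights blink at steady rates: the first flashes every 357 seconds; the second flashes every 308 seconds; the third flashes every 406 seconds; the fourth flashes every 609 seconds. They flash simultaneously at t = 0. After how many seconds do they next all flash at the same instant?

455532 seconds

We need the least common multiple of the intervals.
357 = 3 × 7 × 17
308 = 2^2 × 7 × 11
406 = 2 × 7 × 29
609 = 3 × 7 × 29
LCM(357, 308, 406, 609) = 2^2 × 3 × 7 × 11 × 17 × 29 = 455532.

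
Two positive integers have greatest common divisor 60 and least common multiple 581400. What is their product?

34884000

For any two positive integers, gcd × lcm = product = 60 × 581400 = 34884000.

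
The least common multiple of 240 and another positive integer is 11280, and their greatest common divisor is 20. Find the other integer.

gcd × lcm = product of the two integers, so the other integer is (20 × 11280) / 240 = 940.

940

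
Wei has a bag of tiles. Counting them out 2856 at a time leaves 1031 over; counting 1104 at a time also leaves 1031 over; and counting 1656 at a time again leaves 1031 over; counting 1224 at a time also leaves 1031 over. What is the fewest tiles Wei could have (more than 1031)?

N − 1031 must be a common multiple of 2856, 1104, 1656, and 1224.
2856 = 2^3 × 3 × 7 × 17
1104 = 2^4 × 3 × 23
1656 = 2^3 × 3^2 × 23
1224 = 2^3 × 3^2 × 17
LCM(2856, 1104, 1656, 1224) = 2^4 × 3^2 × 7 × 17 × 23 = 394128.
Smallest N > 1031 is LCM + 1031 = 394128 + 1031 = 395159.

395159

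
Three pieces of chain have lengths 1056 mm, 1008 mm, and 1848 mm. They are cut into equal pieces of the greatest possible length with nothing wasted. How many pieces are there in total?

163

Piece length = gcd(1056, 1008, 1848).
1056 = 2^5 × 3 × 11
1008 = 2^4 × 3^2 × 7
1848 = 2^3 × 3 × 7 × 11
gcd(1056, 1008, 1848) = 2^3 × 3 = 24.
Total pieces = 1056/24 + 1008/24 + 1848/24 = 44 + 42 + 77 = 163.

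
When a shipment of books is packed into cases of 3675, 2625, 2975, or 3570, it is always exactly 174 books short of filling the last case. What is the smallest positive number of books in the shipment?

624576

Being 174 short of a full case of size k means N ≡ −174 (mod k), i.e. N + 174 is a multiple of each size.
3675 = 3 × 5^2 × 7^2
2625 = 3 × 5^3 × 7
2975 = 5^2 × 7 × 17
3570 = 2 × 3 × 5 × 7 × 17
LCM(3675, 2625, 2975, 3570) = 2 × 3 × 5^3 × 7^2 × 17 = 624750.
Smallest positive N is 624750 − 174 = 624576.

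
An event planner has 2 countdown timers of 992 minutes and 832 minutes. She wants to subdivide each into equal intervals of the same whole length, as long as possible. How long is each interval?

The interval must divide each timer length; the longest such is the gcd.
992 = 2^5 × 31
832 = 2^6 × 13
gcd(992, 832) = 2^5 = 32.

32 minutes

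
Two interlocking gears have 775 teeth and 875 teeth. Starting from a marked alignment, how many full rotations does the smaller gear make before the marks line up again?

They are all back at their starting positions together after one LCM of the periods.
775 = 5^2 × 31
875 = 5^3 × 7
LCM(775, 875) = 5^3 × 7 × 31 = 27125.
Rotations for period 775: 27125 / 775 = 35.

35 rotations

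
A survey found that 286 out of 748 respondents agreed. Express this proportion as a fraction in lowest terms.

13/34

286 = 2 × 11 × 13
748 = 2^2 × 11 × 17
gcd(286, 748) = 2 × 11 = 22.
Divide numerator and denominator by 22: 286/748 = 13/34.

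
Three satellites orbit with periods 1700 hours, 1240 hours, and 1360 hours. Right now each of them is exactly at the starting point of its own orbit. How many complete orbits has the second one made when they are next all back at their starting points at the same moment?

The first common completion time is the LCM of the periods.
1700 = 2^2 × 5^2 × 17
1240 = 2^3 × 5 × 31
1360 = 2^4 × 5 × 17
LCM(1700, 1240, 1360) = 2^4 × 5^2 × 17 × 31 = 210800.
Orbits for period 1240: 210800 / 1240 = 170.

170 orbits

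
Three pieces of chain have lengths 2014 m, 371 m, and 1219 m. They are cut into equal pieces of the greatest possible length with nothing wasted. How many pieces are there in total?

Piece length = gcd(2014, 371, 1219).
2014 = 2 × 19 × 53
371 = 7 × 53
1219 = 23 × 53
gcd(2014, 371, 1219) = 53.
Total pieces = 2014/53 + 371/53 + 1219/53 = 38 + 7 + 23 = 68.

68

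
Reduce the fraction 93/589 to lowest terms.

93 = 3 × 31
589 = 19 × 31
gcd(93, 589) = 31.
Divide numerator and denominator by 31: 93/589 = 3/19.

3/19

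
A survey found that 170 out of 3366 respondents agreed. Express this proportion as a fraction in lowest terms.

170 = 2 × 5 × 17
3366 = 2 × 3^2 × 11 × 17
gcd(170, 3366) = 2 × 17 = 34.
Divide numerator and denominator by 34: 170/3366 = 5/99.

5/99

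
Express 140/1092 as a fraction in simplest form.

5/39

140 = 2^2 × 5 × 7
1092 = 2^2 × 3 × 7 × 13
gcd(140, 1092) = 2^2 × 7 = 28.
Divide numerator and denominator by 28: 140/1092 = 5/39.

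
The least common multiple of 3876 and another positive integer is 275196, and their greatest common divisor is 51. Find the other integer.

gcd × lcm = product of the two integers, so the other integer is (51 × 275196) / 3876 = 3621.

3621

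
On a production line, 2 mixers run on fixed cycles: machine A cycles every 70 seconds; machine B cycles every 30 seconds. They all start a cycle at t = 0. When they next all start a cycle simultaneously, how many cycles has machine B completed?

7 cycles

All finish a whole number of cycles simultaneously at t = LCM of the periods.
70 = 2 × 5 × 7
30 = 2 × 3 × 5
LCM(70, 30) = 2 × 3 × 5 × 7 = 210.
Cycles for period 30: 210 / 30 = 7.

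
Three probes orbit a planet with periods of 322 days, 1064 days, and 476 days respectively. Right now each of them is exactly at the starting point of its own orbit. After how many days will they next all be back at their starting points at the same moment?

416024 days

They coincide at every common multiple of the periods; the first is the LCM.
322 = 2 × 7 × 23
1064 = 2^3 × 7 × 19
476 = 2^2 × 7 × 17
LCM(322, 1064, 476) = 2^3 × 7 × 17 × 19 × 23 = 416024.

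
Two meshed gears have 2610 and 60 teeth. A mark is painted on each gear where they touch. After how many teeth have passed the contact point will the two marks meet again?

5220 teeth

We need the least common multiple of the intervals.
2610 = 2 × 3^2 × 5 × 29
60 = 2^2 × 3 × 5
LCM(2610, 60) = 2^2 × 3^2 × 5 × 29 = 5220.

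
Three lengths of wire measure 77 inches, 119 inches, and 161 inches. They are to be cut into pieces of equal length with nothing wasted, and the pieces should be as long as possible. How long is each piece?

7 inches

Each piece length must divide every original length, so the longest possible is gcd(77, 119, 161).
77 = 7 × 11
119 = 7 × 17
161 = 7 × 23
gcd(77, 119, 161) = 7.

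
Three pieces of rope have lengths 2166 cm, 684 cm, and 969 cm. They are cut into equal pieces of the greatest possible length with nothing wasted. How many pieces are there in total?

67

Piece length = gcd(2166, 684, 969).
2166 = 2 × 3 × 19^2
684 = 2^2 × 3^2 × 19
969 = 3 × 17 × 19
gcd(2166, 684, 969) = 3 × 19 = 57.
Total pieces = 2166/57 + 684/57 + 969/57 = 38 + 12 + 17 = 67.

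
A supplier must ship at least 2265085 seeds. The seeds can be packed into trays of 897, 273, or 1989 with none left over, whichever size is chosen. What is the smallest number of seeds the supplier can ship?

2561832

The number of seeds must be a common multiple of 897, 273, and 1989, so a multiple of their LCM.
897 = 3 × 13 × 23
273 = 3 × 7 × 13
1989 = 3^2 × 13 × 17
LCM(897, 273, 1989) = 3^2 × 7 × 13 × 17 × 23 = 320229.
Smallest multiple of 320229 that is ≥ 2265085: ⌈2265085/320229⌉ × 320229 = 8 × 320229 = 2561832.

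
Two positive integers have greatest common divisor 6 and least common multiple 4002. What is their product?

For any two positive integers, gcd × lcm = product = 6 × 4002 = 24012.

24012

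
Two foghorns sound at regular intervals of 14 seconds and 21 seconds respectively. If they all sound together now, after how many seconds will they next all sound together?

42 seconds

The first simultaneous occurrence is after LCM of the individual periods.
14 = 2 × 7
21 = 3 × 7
LCM(14, 21) = 2 × 3 × 7 = 42.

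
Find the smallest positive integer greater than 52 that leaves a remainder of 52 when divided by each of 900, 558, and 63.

195352

N − 52 must be a common multiple of 900, 558, and 63.
900 = 2^2 × 3^2 × 5^2
558 = 2 × 3^2 × 31
63 = 3^2 × 7
LCM(900, 558, 63) = 2^2 × 3^2 × 5^2 × 7 × 31 = 195300.
Smallest N > 52 is LCM + 52 = 195300 + 52 = 195352.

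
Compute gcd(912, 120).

912 = 2^4 × 3 × 19
120 = 2^3 × 3 × 5
gcd(912, 120) = 2^3 × 3 = 24.

24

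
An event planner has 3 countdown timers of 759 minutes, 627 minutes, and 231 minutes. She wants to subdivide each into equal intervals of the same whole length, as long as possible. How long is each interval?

The interval must divide each timer length; the longest such is the gcd.
759 = 3 × 11 × 23
627 = 3 × 11 × 19
231 = 3 × 7 × 11
gcd(759, 627, 231) = 3 × 11 = 33.

33 minutes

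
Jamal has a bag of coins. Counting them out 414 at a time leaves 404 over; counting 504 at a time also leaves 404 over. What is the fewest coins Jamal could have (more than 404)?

11996

N − 404 must be a common multiple of 414 and 504.
414 = 2 × 3^2 × 23
504 = 2^3 × 3^2 × 7
LCM(414, 504) = 2^3 × 3^2 × 7 × 23 = 11592.
Smallest N > 404 is LCM + 404 = 11592 + 404 = 11996.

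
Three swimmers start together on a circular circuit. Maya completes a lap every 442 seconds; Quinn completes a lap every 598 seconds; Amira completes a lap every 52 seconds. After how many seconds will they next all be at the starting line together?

The first simultaneous occurrence is after LCM of the individual periods.
442 = 2 × 13 × 17
598 = 2 × 13 × 23
52 = 2^2 × 13
LCM(442, 598, 52) = 2^2 × 13 × 17 × 23 = 20332.

20332 seconds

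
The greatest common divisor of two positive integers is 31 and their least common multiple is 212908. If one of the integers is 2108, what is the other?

For two integers, gcd × lcm = product, so the other is (31 × 212908) / 2108 = 6600148 / 2108 = 3131.

3131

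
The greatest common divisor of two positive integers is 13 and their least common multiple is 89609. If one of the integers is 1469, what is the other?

793

For two integers, gcd × lcm = product, so the other is (13 × 89609) / 1469 = 1164917 / 1469 = 793.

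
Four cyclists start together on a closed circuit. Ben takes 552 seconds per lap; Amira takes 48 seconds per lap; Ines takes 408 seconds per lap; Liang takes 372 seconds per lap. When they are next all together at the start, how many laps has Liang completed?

They are all back at their starting positions together after one LCM of the periods.
552 = 2^3 × 3 × 23
48 = 2^4 × 3
408 = 2^3 × 3 × 17
372 = 2^2 × 3 × 31
LCM(552, 48, 408, 372) = 2^4 × 3 × 17 × 23 × 31 = 581808.
Laps for period 372: 581808 / 372 = 1564.

1564 laps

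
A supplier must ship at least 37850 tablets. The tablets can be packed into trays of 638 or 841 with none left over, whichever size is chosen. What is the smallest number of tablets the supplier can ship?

The number of tablets must be a common multiple of 638 and 841, so a multiple of their LCM.
638 = 2 × 11 × 29
841 = 29^2
LCM(638, 841) = 2 × 11 × 29^2 = 18502.
Smallest multiple of 18502 that is ≥ 37850: ⌈37850/18502⌉ × 18502 = 3 × 18502 = 55506.

55506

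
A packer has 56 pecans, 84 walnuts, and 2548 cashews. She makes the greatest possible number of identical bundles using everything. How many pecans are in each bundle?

Number of bundles = gcd(56, 84, 2548).
56 = 2^3 × 7
84 = 2^2 × 3 × 7
2548 = 2^2 × 7^2 × 13
gcd(56, 84, 2548) = 2^2 × 7 = 28.
pecans per bundle = 56 / 28 = 2.

2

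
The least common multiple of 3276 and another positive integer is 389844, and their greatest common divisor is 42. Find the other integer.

4998

gcd × lcm = product of the two integers, so the other integer is (42 × 389844) / 3276 = 4998.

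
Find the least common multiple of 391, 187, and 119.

391 = 17 × 23
187 = 11 × 17
119 = 7 × 17
LCM(391, 187, 119) = 7 × 11 × 17 × 23 = 30107.

30107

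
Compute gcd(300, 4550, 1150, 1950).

50

300 = 2^2 × 3 × 5^2
4550 = 2 × 5^2 × 7 × 13
1150 = 2 × 5^2 × 23
1950 = 2 × 3 × 5^2 × 13
gcd(300, 4550, 1150, 1950) = 2 × 5^2 = 50.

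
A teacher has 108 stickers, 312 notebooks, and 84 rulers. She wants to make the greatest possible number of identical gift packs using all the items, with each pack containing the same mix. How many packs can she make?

The pack count must divide each quantity, so the greatest is gcd(108, 312, 84).
108 = 2^2 × 3^3
312 = 2^3 × 3 × 13
84 = 2^2 × 3 × 7
gcd(108, 312, 84) = 2^2 × 3 = 12.

12 packs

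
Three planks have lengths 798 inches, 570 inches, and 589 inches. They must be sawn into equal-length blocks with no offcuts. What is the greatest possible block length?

19 inches

The block length must divide every plank, so the greatest is gcd(798, 570, 589).
798 = 2 × 3 × 7 × 19
570 = 2 × 3 × 5 × 19
589 = 19 × 31
gcd(798, 570, 589) = 19.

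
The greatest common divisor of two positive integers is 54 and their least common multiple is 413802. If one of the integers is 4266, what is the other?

5238

For two integers, gcd × lcm = product, so the other is (54 × 413802) / 4266 = 22345308 / 4266 = 5238.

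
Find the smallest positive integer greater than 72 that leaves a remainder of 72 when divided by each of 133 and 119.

N − 72 must be a common multiple of 133 and 119.
133 = 7 × 19
119 = 7 × 17
LCM(133, 119) = 7 × 17 × 19 = 2261.
Smallest N > 72 is LCM + 72 = 2261 + 72 = 2333.

2333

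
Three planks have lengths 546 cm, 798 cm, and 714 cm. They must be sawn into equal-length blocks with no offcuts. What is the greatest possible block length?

The block length must divide every plank, so the greatest is gcd(546, 798, 714).
546 = 2 × 3 × 7 × 13
798 = 2 × 3 × 7 × 19
714 = 2 × 3 × 7 × 17
gcd(546, 798, 714) = 2 × 3 × 7 = 42.

42 cm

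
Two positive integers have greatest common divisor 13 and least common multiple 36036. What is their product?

468468

For any two positive integers, gcd × lcm = product = 13 × 36036 = 468468.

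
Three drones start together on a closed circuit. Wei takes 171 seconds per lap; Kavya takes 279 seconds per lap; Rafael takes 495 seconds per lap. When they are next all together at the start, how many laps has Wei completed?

The first common completion time is the LCM of the periods.
171 = 3^2 × 19
279 = 3^2 × 31
495 = 3^2 × 5 × 11
LCM(171, 279, 495) = 3^2 × 5 × 11 × 19 × 31 = 291555.
Laps for period 171: 291555 / 171 = 1705.

1705 laps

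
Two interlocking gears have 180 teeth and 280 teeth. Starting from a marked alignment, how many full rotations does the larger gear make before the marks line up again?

9 rotations

They are all back at their starting positions together after one LCM of the periods.
180 = 2^2 × 3^2 × 5
280 = 2^3 × 5 × 7
LCM(180, 280) = 2^3 × 3^2 × 5 × 7 = 2520.
Rotations for period 280: 2520 / 280 = 9.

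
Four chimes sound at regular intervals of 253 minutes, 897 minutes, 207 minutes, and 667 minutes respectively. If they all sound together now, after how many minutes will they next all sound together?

We need the least common multiple of the intervals.
253 = 11 × 23
897 = 3 × 13 × 23
207 = 3^2 × 23
667 = 23 × 29
LCM(253, 897, 207, 667) = 3^2 × 11 × 13 × 23 × 29 = 858429.

858429 minutes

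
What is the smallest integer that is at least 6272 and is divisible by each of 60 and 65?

The integer must be a common multiple of 60 and 65, so a multiple of their LCM.
60 = 2^2 × 3 × 5
65 = 5 × 13
LCM(60, 65) = 2^2 × 3 × 5 × 13 = 780.
Smallest multiple of 780 that is ≥ 6272: ⌈6272/780⌉ × 780 = 9 × 780 = 7020.

7020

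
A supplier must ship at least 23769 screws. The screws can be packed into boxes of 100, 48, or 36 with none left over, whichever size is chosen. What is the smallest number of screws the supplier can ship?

The number of screws must be a common multiple of 100, 48, and 36, so a multiple of their LCM.
100 = 2^2 × 5^2
48 = 2^4 × 3
36 = 2^2 × 3^2
LCM(100, 48, 36) = 2^4 × 3^2 × 5^2 = 3600.
Smallest multiple of 3600 that is ≥ 23769: ⌈23769/3600⌉ × 3600 = 7 × 3600 = 25200.

25200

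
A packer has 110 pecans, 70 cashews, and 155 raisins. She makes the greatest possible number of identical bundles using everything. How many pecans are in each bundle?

22

Number of bundles = gcd(110, 70, 155).
110 = 2 × 5 × 11
70 = 2 × 5 × 7
155 = 5 × 31
gcd(110, 70, 155) = 5.
pecans per bundle = 110 / 5 = 22.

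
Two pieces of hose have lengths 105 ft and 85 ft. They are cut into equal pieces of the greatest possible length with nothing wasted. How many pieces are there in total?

38

Piece length = gcd(105, 85).
105 = 3 × 5 × 7
85 = 5 × 17
gcd(105, 85) = 5.
Total pieces = 105/5 + 85/5 = 21 + 17 = 38.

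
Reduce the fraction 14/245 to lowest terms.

14 = 2 × 7
245 = 5 × 7^2
gcd(14, 245) = 7.
Divide numerator and denominator by 7: 14/245 = 2/35.

2/35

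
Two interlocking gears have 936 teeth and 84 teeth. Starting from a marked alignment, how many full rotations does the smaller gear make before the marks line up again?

All finish a whole number of cycles simultaneously at t = LCM of the periods.
936 = 2^3 × 3^2 × 13
84 = 2^2 × 3 × 7
LCM(936, 84) = 2^3 × 3^2 × 7 × 13 = 6552.
Rotations for period 84: 6552 / 84 = 78.

78 rotations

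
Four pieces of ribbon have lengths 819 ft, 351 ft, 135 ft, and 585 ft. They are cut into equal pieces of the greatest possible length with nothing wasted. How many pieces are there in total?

Piece length = gcd(819, 351, 135, 585).
819 = 3^2 × 7 × 13
351 = 3^3 × 13
135 = 3^3 × 5
585 = 3^2 × 5 × 13
gcd(819, 351, 135, 585) = 3^2 = 9.
Total pieces = 819/9 + 351/9 + 135/9 + 585/9 = 91 + 39 + 15 + 65 = 210.

210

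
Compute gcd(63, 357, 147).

21

63 = 3^2 × 7
357 = 3 × 7 × 17
147 = 3 × 7^2
gcd(63, 357, 147) = 3 × 7 = 21.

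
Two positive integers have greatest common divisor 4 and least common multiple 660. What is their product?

2640

For any two positive integers, gcd × lcm = product = 4 × 660 = 2640.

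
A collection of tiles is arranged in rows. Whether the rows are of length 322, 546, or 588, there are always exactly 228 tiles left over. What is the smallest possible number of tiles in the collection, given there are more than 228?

176040

N − 228 must be a common multiple of 322, 546, and 588.
322 = 2 × 7 × 23
546 = 2 × 3 × 7 × 13
588 = 2^2 × 3 × 7^2
LCM(322, 546, 588) = 2^2 × 3 × 7^2 × 13 × 23 = 175812.
Smallest N > 228 is LCM + 228 = 175812 + 228 = 176040.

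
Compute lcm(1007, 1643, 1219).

1007 = 19 × 53
1643 = 31 × 53
1219 = 23 × 53
LCM(1007, 1643, 1219) = 19 × 23 × 31 × 53 = 717991.

717991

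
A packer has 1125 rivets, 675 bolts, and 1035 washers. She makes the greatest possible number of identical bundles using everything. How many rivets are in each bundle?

Number of bundles = gcd(1125, 675, 1035).
1125 = 3^2 × 5^3
675 = 3^3 × 5^2
1035 = 3^2 × 5 × 23
gcd(1125, 675, 1035) = 3^2 × 5 = 45.
rivets per bundle = 1125 / 45 = 25.

25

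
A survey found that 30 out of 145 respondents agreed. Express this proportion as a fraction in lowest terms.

6/29

30 = 2 × 3 × 5
145 = 5 × 29
gcd(30, 145) = 5.
Divide numerator and denominator by 5: 30/145 = 6/29.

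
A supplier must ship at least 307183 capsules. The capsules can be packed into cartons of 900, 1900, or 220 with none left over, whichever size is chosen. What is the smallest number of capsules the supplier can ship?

376200

The number of capsules must be a common multiple of 900, 1900, and 220, so a multiple of their LCM.
900 = 2^2 × 3^2 × 5^2
1900 = 2^2 × 5^2 × 19
220 = 2^2 × 5 × 11
LCM(900, 1900, 220) = 2^2 × 3^2 × 5^2 × 11 × 19 = 188100.
Smallest multiple of 188100 that is ≥ 307183: ⌈307183/188100⌉ × 188100 = 2 × 188100 = 376200.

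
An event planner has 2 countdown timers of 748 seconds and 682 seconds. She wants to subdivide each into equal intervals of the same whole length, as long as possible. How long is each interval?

The interval must divide each timer length; the longest such is the gcd.
748 = 2^2 × 11 × 17
682 = 2 × 11 × 31
gcd(748, 682) = 2 × 11 = 22.

22 seconds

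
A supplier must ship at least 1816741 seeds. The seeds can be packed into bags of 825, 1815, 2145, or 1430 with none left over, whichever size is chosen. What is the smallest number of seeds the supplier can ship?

The number of seeds must be a common multiple of 825, 1815, 2145, and 1430, so a multiple of their LCM.
825 = 3 × 5^2 × 11
1815 = 3 × 5 × 11^2
2145 = 3 × 5 × 11 × 13
1430 = 2 × 5 × 11 × 13
LCM(825, 1815, 2145, 1430) = 2 × 3 × 5^2 × 11^2 × 13 = 235950.
Smallest multiple of 235950 that is ≥ 1816741: ⌈1816741/235950⌉ × 235950 = 8 × 235950 = 1887600.

1887600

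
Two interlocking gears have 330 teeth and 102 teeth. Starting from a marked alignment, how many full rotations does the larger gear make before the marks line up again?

17 rotations

The first common completion time is the LCM of the periods.
330 = 2 × 3 × 5 × 11
102 = 2 × 3 × 17
LCM(330, 102) = 2 × 3 × 5 × 11 × 17 = 5610.
Rotations for period 330: 5610 / 330 = 17.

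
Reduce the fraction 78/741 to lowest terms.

78 = 2 × 3 × 13
741 = 3 × 13 × 19
gcd(78, 741) = 3 × 13 = 39.
Divide numerator and denominator by 39: 78/741 = 2/19.

2/19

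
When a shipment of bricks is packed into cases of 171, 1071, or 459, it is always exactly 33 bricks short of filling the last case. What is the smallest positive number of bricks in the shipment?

Being 33 short of a full case of size k means N ≡ −33 (mod k), i.e. N + 33 is a multiple of each size.
171 = 3^2 × 19
1071 = 3^2 × 7 × 17
459 = 3^3 × 17
LCM(171, 1071, 459) = 3^3 × 7 × 17 × 19 = 61047.
Smallest positive N is 61047 − 33 = 61014.

61014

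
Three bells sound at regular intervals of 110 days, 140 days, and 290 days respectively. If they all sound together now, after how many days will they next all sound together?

44660 days

The first simultaneous occurrence is after LCM of the individual periods.
110 = 2 × 5 × 11
140 = 2^2 × 5 × 7
290 = 2 × 5 × 29
LCM(110, 140, 290) = 2^2 × 5 × 7 × 11 × 29 = 44660.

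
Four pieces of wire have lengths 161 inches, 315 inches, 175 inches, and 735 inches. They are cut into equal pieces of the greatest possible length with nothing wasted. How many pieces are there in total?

198

Piece length = gcd(161, 315, 175, 735).
161 = 7 × 23
315 = 3^2 × 5 × 7
175 = 5^2 × 7
735 = 3 × 5 × 7^2
gcd(161, 315, 175, 735) = 7.
Total pieces = 161/7 + 315/7 + 175/7 + 735/7 = 23 + 45 + 25 + 105 = 198.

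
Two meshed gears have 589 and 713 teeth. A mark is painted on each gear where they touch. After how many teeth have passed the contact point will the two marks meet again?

13547 teeth

We need the least common multiple of the intervals.
589 = 19 × 31
713 = 23 × 31
LCM(589, 713) = 19 × 23 × 31 = 13547.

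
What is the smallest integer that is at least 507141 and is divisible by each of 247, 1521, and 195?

The integer must be a common multiple of 247, 1521, and 195, so a multiple of their LCM.
247 = 13 × 19
1521 = 3^2 × 13^2
195 = 3 × 5 × 13
LCM(247, 1521, 195) = 3^2 × 5 × 13^2 × 19 = 144495.
Smallest multiple of 144495 that is ≥ 507141: ⌈507141/144495⌉ × 144495 = 4 × 144495 = 577980.

577980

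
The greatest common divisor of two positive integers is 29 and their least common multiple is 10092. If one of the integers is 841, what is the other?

348

For two integers, gcd × lcm = product, so the other is (29 × 10092) / 841 = 292668 / 841 = 348.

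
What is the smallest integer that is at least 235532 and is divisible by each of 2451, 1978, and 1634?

The integer must be a common multiple of 2451, 1978, and 1634, so a multiple of their LCM.
2451 = 3 × 19 × 43
1978 = 2 × 23 × 43
1634 = 2 × 19 × 43
LCM(2451, 1978, 1634) = 2 × 3 × 19 × 23 × 43 = 112746.
Smallest multiple of 112746 that is ≥ 235532: ⌈235532/112746⌉ × 112746 = 3 × 112746 = 338238.

338238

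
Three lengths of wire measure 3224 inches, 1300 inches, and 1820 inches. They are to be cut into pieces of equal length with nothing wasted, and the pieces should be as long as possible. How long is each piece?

Each piece length must divide every original length, so the longest possible is gcd(3224, 1300, 1820).
3224 = 2^3 × 13 × 31
1300 = 2^2 × 5^2 × 13
1820 = 2^2 × 5 × 7 × 13
gcd(3224, 1300, 1820) = 2^2 × 13 = 52.

52 inches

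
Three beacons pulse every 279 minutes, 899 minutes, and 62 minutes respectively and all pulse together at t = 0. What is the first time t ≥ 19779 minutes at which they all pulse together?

Joint pulses occur at multiples of LCM(279, 899, 62).
279 = 3^2 × 31
899 = 29 × 31
62 = 2 × 31
LCM(279, 899, 62) = 2 × 3^2 × 29 × 31 = 16182.
Smallest multiple of 16182 that is ≥ 19779: ⌈19779/16182⌉ × 16182 = 2 × 16182 = 32364.

32364 minutes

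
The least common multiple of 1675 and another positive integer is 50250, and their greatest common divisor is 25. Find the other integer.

750

gcd × lcm = product of the two integers, so the other integer is (25 × 50250) / 1675 = 750.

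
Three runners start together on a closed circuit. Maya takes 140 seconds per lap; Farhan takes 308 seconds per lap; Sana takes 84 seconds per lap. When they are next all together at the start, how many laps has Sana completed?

55 laps

The first common completion time is the LCM of the periods.
140 = 2^2 × 5 × 7
308 = 2^2 × 7 × 11
84 = 2^2 × 3 × 7
LCM(140, 308, 84) = 2^2 × 3 × 5 × 7 × 11 = 4620.
Laps for period 84: 4620 / 84 = 55.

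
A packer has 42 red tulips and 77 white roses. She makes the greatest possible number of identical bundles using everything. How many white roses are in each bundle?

11

Number of bundles = gcd(42, 77).
42 = 2 × 3 × 7
77 = 7 × 11
gcd(42, 77) = 7.
white roses per bundle = 77 / 7 = 11.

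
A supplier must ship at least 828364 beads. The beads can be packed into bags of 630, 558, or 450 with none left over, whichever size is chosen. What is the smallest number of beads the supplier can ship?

The number of beads must be a common multiple of 630, 558, and 450, so a multiple of their LCM.
630 = 2 × 3^2 × 5 × 7
558 = 2 × 3^2 × 31
450 = 2 × 3^2 × 5^2
LCM(630, 558, 450) = 2 × 3^2 × 5^2 × 7 × 31 = 97650.
Smallest multiple of 97650 that is ≥ 828364: ⌈828364/97650⌉ × 97650 = 9 × 97650 = 878850.

878850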